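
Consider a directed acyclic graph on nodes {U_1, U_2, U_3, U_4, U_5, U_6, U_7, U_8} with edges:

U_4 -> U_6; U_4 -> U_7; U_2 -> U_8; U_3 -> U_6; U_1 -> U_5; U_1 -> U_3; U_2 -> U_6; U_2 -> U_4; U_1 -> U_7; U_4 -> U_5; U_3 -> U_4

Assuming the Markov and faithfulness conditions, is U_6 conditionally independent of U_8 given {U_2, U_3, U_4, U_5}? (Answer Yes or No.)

5 paths connect U_6 and U_8; each must be blocked for d-separation to hold:
Path 1: U_6 ← U_2 → U_8
  U_2 is a fork here and U_2 is conditioned on, so the path is blocked at U_2.
Path 2: U_6 ← U_3 ← U_1 → U_7 ← U_4 ← U_2 → U_8
  U_3 is a chain here and U_3 is conditioned on, so the path is blocked at U_3.
Path 3: U_6 ← U_3 ← U_1 → U_5 ← U_4 ← U_2 → U_8
  U_3 is a chain here and U_3 is conditioned on, so the path is blocked at U_3.
Path 4: U_6 ← U_3 → U_4 ← U_2 → U_8
  U_3 is a fork here and U_3 is conditioned on, so the path is blocked at U_3.
Path 5: U_6 ← U_4 ← U_2 → U_8
  U_4 is a chain here and U_4 is conditioned on, so the path is blocked at U_4.
All paths are blocked; U_6 ⊥ U_8 | {U_2, U_3, U_4, U_5} holds.

Yes — U_6 and U_8 are d-separated given {U_2, U_3, U_4, U_5}.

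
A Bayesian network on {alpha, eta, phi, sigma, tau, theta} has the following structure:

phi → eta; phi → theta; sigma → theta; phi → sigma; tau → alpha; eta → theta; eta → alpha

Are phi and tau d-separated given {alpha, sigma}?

No

We examine all 3 paths between phi and tau:
  1. phi → sigma → theta ← eta → alpha ← tau — sigma:chain[blocks]; theta:collider[blocks]; eta:fork[open]; alpha:collider[open] ⇒ blocked
  2. phi → theta ← eta → alpha ← tau — theta:collider[blocks]; eta:fork[open]; alpha:collider[open] ⇒ blocked
  3. phi → eta → alpha ← tau — eta:chain[open]; alpha:collider[open] ⇒ active
Since the path phi → eta → alpha ← tau is active, phi and tau are not d-separated given {alpha, sigma}.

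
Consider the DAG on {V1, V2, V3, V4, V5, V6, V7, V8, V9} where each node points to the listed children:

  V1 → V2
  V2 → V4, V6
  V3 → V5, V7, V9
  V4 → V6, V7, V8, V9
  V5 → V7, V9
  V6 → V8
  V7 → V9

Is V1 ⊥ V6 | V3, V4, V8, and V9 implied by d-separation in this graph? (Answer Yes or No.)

3 paths connect V1 and V6; each must be blocked for d-separation to hold:
  1. V1 → V2 → V4 → V6 — V2:chain[open]; V4:chain[blocks] ⇒ blocked
  2. V1 → V2 → V4 → V8 ← V6 — V2:chain[open]; V4:chain[blocks]; V8:collider[open] ⇒ blocked
  3. V1 → V2 → V6 — V2:chain[open] ⇒ active
Because an active path exists, V1 and V6 are not d-separated.

No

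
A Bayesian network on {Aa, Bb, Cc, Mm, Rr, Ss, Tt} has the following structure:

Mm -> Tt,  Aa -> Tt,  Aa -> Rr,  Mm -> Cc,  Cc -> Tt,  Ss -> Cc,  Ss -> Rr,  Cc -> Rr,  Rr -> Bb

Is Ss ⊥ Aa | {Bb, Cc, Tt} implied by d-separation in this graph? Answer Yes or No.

There are 6 undirected paths between Ss and Aa; checking each against the conditioning set {Bb, Cc, Tt}:
Path 1: Ss → Rr ← Aa
  Rr is a collider and its descendant Bb is conditioned on, which opens it — no node blocks this path, so it is active.
Path 2: Ss → Rr ← Cc ← Mm → Tt ← Aa
  Cc is a chain here and Cc is conditioned on, so the path is blocked at Cc.
Path 3: Ss → Rr ← Cc → Tt ← Aa
  Cc is a fork here and Cc is conditioned on, so the path is blocked at Cc.
Path 4: Ss → Cc ← Mm → Tt ← Aa
  Cc is a collider and Cc is conditioned on, which opens it; Mm is a fork and Mm is not conditioned on; Tt is a collider and Tt is conditioned on, which opens it — no node blocks this path, so it is active.
Path 5: Ss → Cc → Tt ← Aa
  Cc is a chain here and Cc is conditioned on, so the path is blocked at Cc.
Path 6: Ss → Cc → Rr ← Aa
  Cc is a chain here and Cc is conditioned on, so the path is blocked at Cc.
Because an active path exists, Ss and Aa are not d-separated.

No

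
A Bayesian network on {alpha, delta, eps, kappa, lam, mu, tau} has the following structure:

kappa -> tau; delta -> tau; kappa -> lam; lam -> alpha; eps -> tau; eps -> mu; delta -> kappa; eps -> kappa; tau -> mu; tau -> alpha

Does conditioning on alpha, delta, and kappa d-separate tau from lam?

5 paths connect tau and lam; each must be blocked for d-separation to hold:
Path 1: tau → alpha ← lam
  alpha is a collider and alpha is conditioned on, which opens it — no node blocks this path, so it is active.
Path 2: tau → mu ← eps → kappa → lam
  mu is a collider here and neither mu nor any of its descendants is conditioned on, so the collider stays closed — the path is blocked at mu.
Path 3: tau ← eps → kappa → lam
  kappa is a chain here and kappa is conditioned on, so the path is blocked at kappa.
Path 4: tau ← delta → kappa → lam
  delta is a fork here and delta is conditioned on, so the path is blocked at delta.
Path 5: tau ← kappa → lam
  kappa is a fork here and kappa is conditioned on, so the path is blocked at kappa.
At least one path is unblocked, so d-separation fails.

No — tau and lam are not d-separated given {alpha, delta, kappa}.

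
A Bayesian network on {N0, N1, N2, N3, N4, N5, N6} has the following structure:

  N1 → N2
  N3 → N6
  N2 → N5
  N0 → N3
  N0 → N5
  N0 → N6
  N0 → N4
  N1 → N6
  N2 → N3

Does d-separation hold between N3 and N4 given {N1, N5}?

Enumerating the 5 paths from N3 to N4 and testing each for blocking by {N1, N5}:
Path 1: N3 ← N0 → N4
  N0 is a fork and N0 is not conditioned on — no node blocks this path, so it is active.
Path 2: N3 → N6 ← N0 → N4
  N6 is a collider here and neither N6 nor any of its descendants is conditioned on, so the collider stays closed — the path is blocked at N6.
Path 3: N3 → N6 ← N1 → N2 → N5 ← N0 → N4
  N6 is a collider here and neither N6 nor any of its descendants is conditioned on, so the collider stays closed — the path is blocked at N6.
Path 4: N3 ← N2 → N5 ← N0 → N4
  N2 is a fork and N2 is not conditioned on; N5 is a collider and N5 is conditioned on, which opens it; N0 is a fork and N0 is not conditioned on — no node blocks this path, so it is active.
Path 5: N3 ← N2 ← N1 → N6 ← N0 → N4
  N1 is a fork here and N1 is conditioned on, so the path is blocked at N1.
At least one path is unblocked, so d-separation fails.

No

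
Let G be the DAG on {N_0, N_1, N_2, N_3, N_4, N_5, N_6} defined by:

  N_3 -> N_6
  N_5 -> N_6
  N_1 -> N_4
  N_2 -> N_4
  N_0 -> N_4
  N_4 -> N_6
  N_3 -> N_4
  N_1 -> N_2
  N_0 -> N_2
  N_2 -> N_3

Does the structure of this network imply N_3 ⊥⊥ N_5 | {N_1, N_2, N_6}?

No

Enumerating the 5 paths from N_3 to N_5 and testing each for blocking by {N_1, N_2, N_6}:
Path 1: N_3 ← N_2 ← N_1 → N_4 → N_6 ← N_5
  N_2 is a chain here and N_2 is conditioned on, so the path is blocked at N_2.
Path 2: N_3 ← N_2 ← N_0 → N_4 → N_6 ← N_5
  N_2 is a chain here and N_2 is conditioned on, so the path is blocked at N_2.
Path 3: N_3 ← N_2 → N_4 → N_6 ← N_5
  N_2 is a fork here and N_2 is conditioned on, so the path is blocked at N_2.
Path 4: N_3 → N_6 ← N_5
  N_6 is a collider and N_6 is conditioned on, which opens it — no node blocks this path, so it is active.
Path 5: N_3 → N_4 → N_6 ← N_5
  N_4 is a chain and N_4 is not conditioned on; N_6 is a collider and N_6 is conditioned on, which opens it — no node blocks this path, so it is active.
Since the path N_3 → N_6 ← N_5 is active, N_3 and N_5 are not d-separated given {N_1, N_2, N_6}.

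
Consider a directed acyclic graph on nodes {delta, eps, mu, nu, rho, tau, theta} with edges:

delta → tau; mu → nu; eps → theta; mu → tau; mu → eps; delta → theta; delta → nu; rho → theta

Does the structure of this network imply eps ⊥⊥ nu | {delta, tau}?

We examine all 4 paths between eps and nu:
Path 1: eps → theta ← delta → nu
  theta is a collider here and neither theta nor any of its descendants is conditioned on, so the collider stays closed — the path is blocked at theta.
Path 2: eps → theta ← delta → tau ← mu → nu
  theta is a collider here and neither theta nor any of its descendants is conditioned on, so the collider stays closed — the path is blocked at theta.
Path 3: eps ← mu → nu
  mu is a fork and mu is not conditioned on — no node blocks this path, so it is active.
Path 4: eps ← mu → tau ← delta → nu
  delta is a fork here and delta is conditioned on, so the path is blocked at delta.
Since the path eps ← mu → nu is active, eps and nu are not d-separated given {delta, tau}.

No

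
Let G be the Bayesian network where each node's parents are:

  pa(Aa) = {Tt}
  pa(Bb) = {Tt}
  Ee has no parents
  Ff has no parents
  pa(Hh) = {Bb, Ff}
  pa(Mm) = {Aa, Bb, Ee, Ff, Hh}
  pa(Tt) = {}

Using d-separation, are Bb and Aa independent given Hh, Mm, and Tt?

No

We examine all 4 paths between Bb and Aa:
Path 1: Bb → Hh ← Ff → Mm ← Aa
  Hh is a collider and Hh is conditioned on, which opens it; Ff is a fork and Ff is not conditioned on; Mm is a collider and Mm is conditioned on, which opens it — no node blocks this path, so it is active.
Path 2: Bb → Hh → Mm ← Aa
  Hh is a chain here and Hh is conditioned on, so the path is blocked at Hh.
Path 3: Bb ← Tt → Aa
  Tt is a fork here and Tt is conditioned on, so the path is blocked at Tt.
Path 4: Bb → Mm ← Aa
  Mm is a collider and Mm is conditioned on, which opens it — no node blocks this path, so it is active.
Because an active path exists, Bb and Aa are not d-separated.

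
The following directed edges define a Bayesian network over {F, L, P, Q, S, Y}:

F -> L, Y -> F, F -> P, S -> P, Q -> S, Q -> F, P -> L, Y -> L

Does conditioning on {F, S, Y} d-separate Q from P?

There are 4 undirected paths between Q and P; checking each against the conditioning set {F, S, Y}:
Path 1: Q → F → P
  F is a chain here and F is conditioned on, so the path is blocked at F.
Path 2: Q → F ← Y → L ← P
  Y is a fork here and Y is conditioned on, so the path is blocked at Y.
Path 3: Q → F → L ← P
  F is a chain here and F is conditioned on, so the path is blocked at F.
Path 4: Q → S → P
  S is a chain here and S is conditioned on, so the path is blocked at S.
Every path is blocked, so Q and P are d-separated given {F, S, Y}.

Yes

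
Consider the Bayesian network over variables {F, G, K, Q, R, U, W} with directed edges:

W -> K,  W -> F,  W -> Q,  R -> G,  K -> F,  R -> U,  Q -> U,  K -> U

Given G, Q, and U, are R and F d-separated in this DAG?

We examine all 4 paths between R and F:
Path 1: R → U ← K ← W → F
  U is a collider and U is conditioned on, which opens it; K is a chain and K is not conditioned on; W is a fork and W is not conditioned on — no node blocks this path, so it is active.
Path 2: R → U ← K → F
  U is a collider and U is conditioned on, which opens it; K is a fork and K is not conditioned on — no node blocks this path, so it is active.
Path 3: R → U ← Q ← W → K → F
  Q is a chain here and Q is conditioned on, so the path is blocked at Q.
Path 4: R → U ← Q ← W → F
  Q is a chain here and Q is conditioned on, so the path is blocked at Q.
Because an active path exists, R and F are not d-separated.

No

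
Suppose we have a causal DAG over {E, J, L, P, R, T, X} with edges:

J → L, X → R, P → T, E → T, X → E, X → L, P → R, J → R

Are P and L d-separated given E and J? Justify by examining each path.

Yes

Enumerating the 4 paths from P to L and testing each for blocking by {E, J}:
Path 1: P → R ← X → L
  R is a collider here and neither R nor any of its descendants is conditioned on, so the collider stays closed — the path is blocked at R.
Path 2: P → R ← J → L
  R is a collider here and neither R nor any of its descendants is conditioned on, so the collider stays closed — the path is blocked at R.
Path 3: P → T ← E ← X → R ← J → L
  T is a collider here and neither T nor any of its descendants is conditioned on, so the collider stays closed — the path is blocked at T.
Path 4: P → T ← E ← X → L
  T is a collider here and neither T nor any of its descendants is conditioned on, so the collider stays closed — the path is blocked at T.
Every path is blocked, so P and L are d-separated given {E, J}.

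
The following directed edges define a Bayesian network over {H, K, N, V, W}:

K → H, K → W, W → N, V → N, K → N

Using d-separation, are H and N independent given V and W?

We examine all 2 paths between H and N:
  1. H ← K → N — K:fork[open] ⇒ active
  2. H ← K → W → N — K:fork[open]; W:chain[blocks] ⇒ blocked
Since the path H ← K → N is active, H and N are not d-separated given {V, W}.

No — H and N are not d-separated given {V, W}.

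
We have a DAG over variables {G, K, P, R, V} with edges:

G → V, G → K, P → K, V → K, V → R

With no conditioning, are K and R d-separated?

2 paths connect K and R; each must be blocked for d-separation to hold:
Path 1: K ← G → V → R
  G is a fork and G is not conditioned on; V is a chain and V is not conditioned on — no node blocks this path, so it is active.
Path 2: K ← V → R
  V is a fork and V is not conditioned on — no node blocks this path, so it is active.
Because an active path exists, K and R are not d-separated.

No — K and R are not d-separated given ∅.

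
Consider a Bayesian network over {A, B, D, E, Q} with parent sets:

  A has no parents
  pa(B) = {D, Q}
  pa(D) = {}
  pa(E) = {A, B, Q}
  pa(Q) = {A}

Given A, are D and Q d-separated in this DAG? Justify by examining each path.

We examine all 3 paths between D and Q:
Path 1: D → B → E ← A → Q
  E is a collider here and neither E nor any of its descendants is conditioned on, so the collider stays closed — the path is blocked at E.
Path 2: D → B → E ← Q
  E is a collider here and neither E nor any of its descendants is conditioned on, so the collider stays closed — the path is blocked at E.
Path 3: D → B ← Q
  B is a collider here and neither B nor any of its descendants is conditioned on, so the collider stays closed — the path is blocked at B.
All paths are blocked; D ⊥ Q | {A} holds.

Yes — D and Q are d-separated given {A}.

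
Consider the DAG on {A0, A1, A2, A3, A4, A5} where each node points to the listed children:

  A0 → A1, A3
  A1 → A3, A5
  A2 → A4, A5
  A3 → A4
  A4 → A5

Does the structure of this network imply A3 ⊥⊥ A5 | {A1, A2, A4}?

Yes

4 paths connect A3 and A5; each must be blocked for d-separation to hold:
  1. A3 → A4 ← A2 → A5 — A4:collider[open]; A2:fork[blocks] ⇒ blocked
  2. A3 → A4 → A5 — A4:chain[blocks] ⇒ blocked
  3. A3 ← A1 → A5 — A1:fork[blocks] ⇒ blocked
  4. A3 ← A0 → A1 → A5 — A0:fork[open]; A1:chain[blocks] ⇒ blocked
Every path is blocked, so A3 and A5 are d-separated given {A1, A2, A4}.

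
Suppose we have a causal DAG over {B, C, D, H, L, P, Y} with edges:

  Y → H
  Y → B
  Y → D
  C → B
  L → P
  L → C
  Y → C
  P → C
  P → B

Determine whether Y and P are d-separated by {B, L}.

We examine all 6 paths between Y and P:
Path 1: Y → B ← C ← L → P
  L is a fork here and L is conditioned on, so the path is blocked at L.
Path 2: Y → B ← C ← P
  B is a collider and B is conditioned on, which opens it; C is a chain and C is not conditioned on — no node blocks this path, so it is active.
Path 3: Y → B ← P
  B is a collider and B is conditioned on, which opens it — no node blocks this path, so it is active.
Path 4: Y → C → B ← P
  C is a chain and C is not conditioned on; B is a collider and B is conditioned on, which opens it — no node blocks this path, so it is active.
Path 5: Y → C ← L → P
  L is a fork here and L is conditioned on, so the path is blocked at L.
Path 6: Y → C ← P
  C is a collider and its descendant B is conditioned on, which opens it — no node blocks this path, so it is active.
At least one path is unblocked, so d-separation fails.

No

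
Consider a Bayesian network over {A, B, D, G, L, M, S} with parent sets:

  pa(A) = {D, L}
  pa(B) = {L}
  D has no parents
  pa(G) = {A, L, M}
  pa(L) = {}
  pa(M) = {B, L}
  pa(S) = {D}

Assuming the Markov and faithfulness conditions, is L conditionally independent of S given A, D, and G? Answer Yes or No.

We examine all 4 paths between L and S:
Path 1: L → A ← D → S
  D is a fork here and D is conditioned on, so the path is blocked at D.
Path 2: L → B → M → G ← A ← D → S
  A is a chain here and A is conditioned on, so the path is blocked at A.
Path 3: L → G ← A ← D → S
  A is a chain here and A is conditioned on, so the path is blocked at A.
Path 4: L → M → G ← A ← D → S
  A is a chain here and A is conditioned on, so the path is blocked at A.
All paths are blocked; L ⊥ S | {A, D, G} holds.

Yes — L and S are d-separated given {A, D, G}.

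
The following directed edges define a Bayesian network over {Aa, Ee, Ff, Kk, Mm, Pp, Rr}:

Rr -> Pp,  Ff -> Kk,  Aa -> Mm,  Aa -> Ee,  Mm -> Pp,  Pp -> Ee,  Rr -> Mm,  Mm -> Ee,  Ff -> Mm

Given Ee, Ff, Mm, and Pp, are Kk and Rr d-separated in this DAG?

4 paths connect Kk and Rr; each must be blocked for d-separation to hold:
  1. Kk ← Ff → Mm → Pp ← Rr — Ff:fork[blocks]; Mm:chain[blocks]; Pp:collider[open] ⇒ blocked
  2. Kk ← Ff → Mm ← Aa → Ee ← Pp ← Rr — Ff:fork[blocks]; Mm:collider[open]; Aa:fork[open]; Ee:collider[open]; Pp:chain[blocks] ⇒ blocked
  3. Kk ← Ff → Mm → Ee ← Pp ← Rr — Ff:fork[blocks]; Mm:chain[blocks]; Ee:collider[open]; Pp:chain[blocks] ⇒ blocked
  4. Kk ← Ff → Mm ← Rr — Ff:fork[blocks]; Mm:collider[open] ⇒ blocked
Since every path is blocked, d-separation holds.

Yes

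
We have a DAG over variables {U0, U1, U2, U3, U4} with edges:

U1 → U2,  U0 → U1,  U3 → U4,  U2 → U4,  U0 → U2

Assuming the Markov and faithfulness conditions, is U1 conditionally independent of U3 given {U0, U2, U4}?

Yes

There are 2 undirected paths between U1 and U3; checking each against the conditioning set {U0, U2, U4}:
Path 1: U1 → U2 → U4 ← U3
  U2 is a chain here and U2 is conditioned on, so the path is blocked at U2.
Path 2: U1 ← U0 → U2 → U4 ← U3
  U0 is a fork here and U0 is conditioned on, so the path is blocked at U0.
Since every path is blocked, d-separation holds.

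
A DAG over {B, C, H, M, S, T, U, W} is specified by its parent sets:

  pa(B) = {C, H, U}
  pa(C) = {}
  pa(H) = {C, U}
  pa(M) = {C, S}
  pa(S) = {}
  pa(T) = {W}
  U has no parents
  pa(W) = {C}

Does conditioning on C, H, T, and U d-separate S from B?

3 paths connect S and B; each must be blocked for d-separation to hold:
  1. S → M ← C → B — M:collider[blocks]; C:fork[blocks] ⇒ blocked
  2. S → M ← C → H → B — M:collider[blocks]; C:fork[blocks]; H:chain[blocks] ⇒ blocked
  3. S → M ← C → H ← U → B — M:collider[blocks]; C:fork[blocks]; H:collider[open]; U:fork[blocks] ⇒ blocked
All paths are blocked; S ⊥ B | {C, H, T, U} holds.

Yes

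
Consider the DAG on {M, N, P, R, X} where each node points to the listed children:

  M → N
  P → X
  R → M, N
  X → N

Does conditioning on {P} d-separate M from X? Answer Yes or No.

Yes — M and X are d-separated given {P}.

There are 2 undirected paths between M and X; checking each against the conditioning set {P}:
  1. M → N ← X — N:collider[blocks] ⇒ blocked
  2. M ← R → N ← X — R:fork[open]; N:collider[blocks] ⇒ blocked
Every path is blocked, so M and X are d-separated given {P}.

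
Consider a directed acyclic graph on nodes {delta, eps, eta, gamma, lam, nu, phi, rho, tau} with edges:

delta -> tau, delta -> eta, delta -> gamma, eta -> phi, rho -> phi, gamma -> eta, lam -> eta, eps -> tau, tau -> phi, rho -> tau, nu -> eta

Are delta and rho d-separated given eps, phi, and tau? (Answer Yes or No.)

We examine all 6 paths between delta and rho:
Path 1: delta → gamma → eta → phi ← rho
  gamma is a chain and gamma is not conditioned on; eta is a chain and eta is not conditioned on; phi is a collider and phi is conditioned on, which opens it — no node blocks this path, so it is active.
Path 2: delta → gamma → eta → phi ← tau ← rho
  tau is a chain here and tau is conditioned on, so the path is blocked at tau.
Path 3: delta → tau → phi ← rho
  tau is a chain here and tau is conditioned on, so the path is blocked at tau.
Path 4: delta → tau ← rho
  tau is a collider and tau is conditioned on, which opens it — no node blocks this path, so it is active.
Path 5: delta → eta → phi ← rho
  eta is a chain and eta is not conditioned on; phi is a collider and phi is conditioned on, which opens it — no node blocks this path, so it is active.
Path 6: delta → eta → phi ← tau ← rho
  tau is a chain here and tau is conditioned on, so the path is blocked at tau.
Because an active path exists, delta and rho are not d-separated.

No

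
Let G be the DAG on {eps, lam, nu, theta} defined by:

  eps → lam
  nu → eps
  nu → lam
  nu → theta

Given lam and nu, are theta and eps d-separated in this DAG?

Yes — theta and eps are d-separated given {lam, nu}.

Enumerating the 2 paths from theta to eps and testing each for blocking by {lam, nu}:
Path 1: theta ← nu → eps
  nu is a fork here and nu is conditioned on, so the path is blocked at nu.
Path 2: theta ← nu → lam ← eps
  nu is a fork here and nu is conditioned on, so the path is blocked at nu.
Since every path is blocked, d-separation holds.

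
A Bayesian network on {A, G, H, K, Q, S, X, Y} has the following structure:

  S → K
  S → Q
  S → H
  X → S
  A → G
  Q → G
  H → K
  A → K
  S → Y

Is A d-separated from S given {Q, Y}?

There are 3 undirected paths between A and S; checking each against the conditioning set {Q, Y}:
Path 1: A → G ← Q ← S
  G is a collider here and neither G nor any of its descendants is conditioned on, so the collider stays closed — the path is blocked at G.
Path 2: A → K ← H ← S
  K is a collider here and neither K nor any of its descendants is conditioned on, so the collider stays closed — the path is blocked at K.
Path 3: A → K ← S
  K is a collider here and neither K nor any of its descendants is conditioned on, so the collider stays closed — the path is blocked at K.
All paths are blocked; A ⊥ S | {Q, Y} holds.

Yes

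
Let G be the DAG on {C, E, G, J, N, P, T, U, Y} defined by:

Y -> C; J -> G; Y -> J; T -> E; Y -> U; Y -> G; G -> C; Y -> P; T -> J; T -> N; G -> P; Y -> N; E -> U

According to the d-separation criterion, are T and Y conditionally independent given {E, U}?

6 paths connect T and Y; each must be blocked for d-separation to hold:
Path 1: T → N ← Y
  N is a collider here and neither N nor any of its descendants is conditioned on, so the collider stays closed — the path is blocked at N.
Path 2: T → J → G → P ← Y
  P is a collider here and neither P nor any of its descendants is conditioned on, so the collider stays closed — the path is blocked at P.
Path 3: T → J → G → C ← Y
  C is a collider here and neither C nor any of its descendants is conditioned on, so the collider stays closed — the path is blocked at C.
Path 4: T → J → G ← Y
  G is a collider here and neither G nor any of its descendants is conditioned on, so the collider stays closed — the path is blocked at G.
Path 5: T → J ← Y
  J is a collider here and neither J nor any of its descendants is conditioned on, so the collider stays closed — the path is blocked at J.
Path 6: T → E → U ← Y
  E is a chain here and E is conditioned on, so the path is blocked at E.
All paths are blocked; T ⊥ Y | {E, U} holds.

Yes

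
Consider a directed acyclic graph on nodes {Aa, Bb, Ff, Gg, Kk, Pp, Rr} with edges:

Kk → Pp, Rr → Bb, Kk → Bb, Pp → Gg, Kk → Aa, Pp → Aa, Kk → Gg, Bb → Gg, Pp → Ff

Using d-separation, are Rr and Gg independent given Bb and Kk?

4 paths connect Rr and Gg; each must be blocked for d-separation to hold:
Path 1: Rr → Bb ← Kk → Aa ← Pp → Gg
  Kk is a fork here and Kk is conditioned on, so the path is blocked at Kk.
Path 2: Rr → Bb ← Kk → Pp → Gg
  Kk is a fork here and Kk is conditioned on, so the path is blocked at Kk.
Path 3: Rr → Bb ← Kk → Gg
  Kk is a fork here and Kk is conditioned on, so the path is blocked at Kk.
Path 4: Rr → Bb → Gg
  Bb is a chain here and Bb is conditioned on, so the path is blocked at Bb.
All paths are blocked; Rr ⊥ Gg | {Bb, Kk} holds.

Yes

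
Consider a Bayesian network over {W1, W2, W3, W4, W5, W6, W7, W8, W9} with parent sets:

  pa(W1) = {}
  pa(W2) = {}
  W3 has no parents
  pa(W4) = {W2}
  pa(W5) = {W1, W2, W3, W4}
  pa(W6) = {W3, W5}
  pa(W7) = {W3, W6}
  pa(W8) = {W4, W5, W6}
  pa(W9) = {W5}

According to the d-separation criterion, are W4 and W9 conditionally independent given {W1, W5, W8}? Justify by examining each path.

We examine all 6 paths between W4 and W9:
Path 1: W4 ← W2 → W5 → W9
  W5 is a chain here and W5 is conditioned on, so the path is blocked at W5.
Path 2: W4 → W8 ← W6 ← W3 → W5 → W9
  W5 is a chain here and W5 is conditioned on, so the path is blocked at W5.
Path 3: W4 → W8 ← W6 → W7 ← W3 → W5 → W9
  W7 is a collider here and neither W7 nor any of its descendants is conditioned on, so the collider stays closed — the path is blocked at W7.
Path 4: W4 → W8 ← W6 ← W5 → W9
  W5 is a fork here and W5 is conditioned on, so the path is blocked at W5.
Path 5: W4 → W8 ← W5 → W9
  W5 is a fork here and W5 is conditioned on, so the path is blocked at W5.
Path 6: W4 → W5 → W9
  W5 is a chain here and W5 is conditioned on, so the path is blocked at W5.
Since every path is blocked, d-separation holds.

Yes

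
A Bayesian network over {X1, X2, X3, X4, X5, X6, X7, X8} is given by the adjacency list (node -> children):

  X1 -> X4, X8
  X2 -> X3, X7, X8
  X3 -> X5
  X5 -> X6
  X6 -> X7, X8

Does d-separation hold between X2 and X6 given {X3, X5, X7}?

No

There are 3 undirected paths between X2 and X6; checking each against the conditioning set {X3, X5, X7}:
  1. X2 → X8 ← X6 — X8:collider[blocks] ⇒ blocked
  2. X2 → X3 → X5 → X6 — X3:chain[blocks]; X5:chain[blocks] ⇒ blocked
  3. X2 → X7 ← X6 — X7:collider[open] ⇒ active
Since the path X2 → X7 ← X6 is active, X2 and X6 are not d-separated given {X3, X5, X7}.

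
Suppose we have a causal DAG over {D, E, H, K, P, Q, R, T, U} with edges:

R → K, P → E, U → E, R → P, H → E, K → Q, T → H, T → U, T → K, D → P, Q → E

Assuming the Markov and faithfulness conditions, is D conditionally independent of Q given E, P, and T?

No

There are 6 undirected paths between D and Q; checking each against the conditioning set {E, P, T}:
Path 1: D → P ← R → K ← T → U → E ← Q
  T is a fork here and T is conditioned on, so the path is blocked at T.
Path 2: D → P ← R → K ← T → H → E ← Q
  T is a fork here and T is conditioned on, so the path is blocked at T.
Path 3: D → P ← R → K → Q
  P is a collider and P is conditioned on, which opens it; R is a fork and R is not conditioned on; K is a chain and K is not conditioned on — no node blocks this path, so it is active.
Path 4: D → P → E ← U ← T → K → Q
  P is a chain here and P is conditioned on, so the path is blocked at P.
Path 5: D → P → E ← H ← T → K → Q
  P is a chain here and P is conditioned on, so the path is blocked at P.
Path 6: D → P → E ← Q
  P is a chain here and P is conditioned on, so the path is blocked at P.
At least one path is unblocked, so d-separation fails.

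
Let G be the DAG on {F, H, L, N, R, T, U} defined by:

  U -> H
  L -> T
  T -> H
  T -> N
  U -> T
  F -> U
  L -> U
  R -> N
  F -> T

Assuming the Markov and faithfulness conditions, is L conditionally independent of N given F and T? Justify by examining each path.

Yes

4 paths connect L and N; each must be blocked for d-separation to hold:
  1. L → T → N — T:chain[blocks] ⇒ blocked
  2. L → U ← F → T → N — U:collider[open]; F:fork[blocks]; T:chain[blocks] ⇒ blocked
  3. L → U → H ← T → N — U:chain[open]; H:collider[blocks]; T:fork[blocks] ⇒ blocked
  4. L → U → T → N — U:chain[open]; T:chain[blocks] ⇒ blocked
All paths are blocked; L ⊥ N | {F, T} holds.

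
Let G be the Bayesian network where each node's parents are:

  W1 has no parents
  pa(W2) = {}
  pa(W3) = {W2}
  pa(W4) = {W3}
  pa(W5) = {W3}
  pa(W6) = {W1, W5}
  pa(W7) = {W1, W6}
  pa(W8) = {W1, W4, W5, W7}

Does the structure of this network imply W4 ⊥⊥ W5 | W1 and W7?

6 paths connect W4 and W5; each must be blocked for d-separation to hold:
Path 1: W4 ← W3 → W5
  W3 is a fork and W3 is not conditioned on — no node blocks this path, so it is active.
Path 2: W4 → W8 ← W5
  W8 is a collider here and neither W8 nor any of its descendants is conditioned on, so the collider stays closed — the path is blocked at W8.
Path 3: W4 → W8 ← W7 ← W6 ← W5
  W8 is a collider here and neither W8 nor any of its descendants is conditioned on, so the collider stays closed — the path is blocked at W8.
Path 4: W4 → W8 ← W7 ← W1 → W6 ← W5
  W8 is a collider here and neither W8 nor any of its descendants is conditioned on, so the collider stays closed — the path is blocked at W8.
Path 5: W4 → W8 ← W1 → W7 ← W6 ← W5
  W8 is a collider here and neither W8 nor any of its descendants is conditioned on, so the collider stays closed — the path is blocked at W8.
Path 6: W4 → W8 ← W1 → W6 ← W5
  W8 is a collider here and neither W8 nor any of its descendants is conditioned on, so the collider stays closed — the path is blocked at W8.
At least one path is unblocked, so d-separation fails.

No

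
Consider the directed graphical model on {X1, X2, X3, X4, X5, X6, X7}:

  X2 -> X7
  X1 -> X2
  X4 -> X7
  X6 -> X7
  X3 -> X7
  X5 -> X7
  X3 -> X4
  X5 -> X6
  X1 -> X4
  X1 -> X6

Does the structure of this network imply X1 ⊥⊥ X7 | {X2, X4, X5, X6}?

We examine all 5 paths between X1 and X7:
  1. X1 → X6 → X7 — X6:chain[blocks] ⇒ blocked
  2. X1 → X6 ← X5 → X7 — X6:collider[open]; X5:fork[blocks] ⇒ blocked
  3. X1 → X2 → X7 — X2:chain[blocks] ⇒ blocked
  4. X1 → X4 ← X3 → X7 — X4:collider[open]; X3:fork[open] ⇒ active
  5. X1 → X4 → X7 — X4:chain[blocks] ⇒ blocked
Because an active path exists, X1 and X7 are not d-separated.

No — X1 and X7 are not d-separated given {X2, X4, X5, X6}.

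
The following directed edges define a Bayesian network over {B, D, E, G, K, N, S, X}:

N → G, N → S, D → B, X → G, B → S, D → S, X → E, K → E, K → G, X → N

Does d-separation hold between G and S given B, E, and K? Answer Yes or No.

Enumerating the 3 paths from G to S and testing each for blocking by {B, E, K}:
  1. G ← X → N → S — X:fork[open]; N:chain[open] ⇒ active
  2. G ← K → E ← X → N → S — K:fork[blocks]; E:collider[open]; X:fork[open]; N:chain[open] ⇒ blocked
  3. G ← N → S — N:fork[open] ⇒ active
Since the path G ← X → N → S is active, G and S are not d-separated given {B, E, K}.

No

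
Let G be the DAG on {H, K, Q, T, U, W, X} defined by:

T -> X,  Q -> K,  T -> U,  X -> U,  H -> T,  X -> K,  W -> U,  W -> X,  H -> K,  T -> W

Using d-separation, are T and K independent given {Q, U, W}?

There are 6 undirected paths between T and K; checking each against the conditioning set {Q, U, W}:
Path 1: T → W → X → K
  W is a chain here and W is conditioned on, so the path is blocked at W.
Path 2: T → W → U ← X → K
  W is a chain here and W is conditioned on, so the path is blocked at W.
Path 3: T ← H → K
  H is a fork and H is not conditioned on — no node blocks this path, so it is active.
Path 4: T → X → K
  X is a chain and X is not conditioned on — no node blocks this path, so it is active.
Path 5: T → U ← W → X → K
  W is a fork here and W is conditioned on, so the path is blocked at W.
Path 6: T → U ← X → K
  U is a collider and U is conditioned on, which opens it; X is a fork and X is not conditioned on — no node blocks this path, so it is active.
Because an active path exists, T and K are not d-separated.

No — T and K are not d-separated given {Q, U, W}.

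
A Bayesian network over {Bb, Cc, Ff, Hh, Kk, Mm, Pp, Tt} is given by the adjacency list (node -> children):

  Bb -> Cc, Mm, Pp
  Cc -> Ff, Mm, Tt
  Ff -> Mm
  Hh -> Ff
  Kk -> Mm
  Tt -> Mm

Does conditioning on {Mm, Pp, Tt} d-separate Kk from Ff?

No

4 paths connect Kk and Ff; each must be blocked for d-separation to hold:
  1. Kk → Mm ← Cc → Ff — Mm:collider[open]; Cc:fork[open] ⇒ active
  2. Kk → Mm ← Bb → Cc → Ff — Mm:collider[open]; Bb:fork[open]; Cc:chain[open] ⇒ active
  3. Kk → Mm ← Ff — Mm:collider[open] ⇒ active
  4. Kk → Mm ← Tt ← Cc → Ff — Mm:collider[open]; Tt:chain[blocks]; Cc:fork[open] ⇒ blocked
Since the path Kk → Mm ← Cc → Ff is active, Kk and Ff are not d-separated given {Mm, Pp, Tt}.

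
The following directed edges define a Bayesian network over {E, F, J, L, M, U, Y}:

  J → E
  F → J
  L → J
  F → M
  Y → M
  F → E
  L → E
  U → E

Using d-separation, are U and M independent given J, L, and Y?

Yes

There are 3 undirected paths between U and M; checking each against the conditioning set {J, L, Y}:
  1. U → E ← L → J ← F → M — E:collider[blocks]; L:fork[blocks]; J:collider[open]; F:fork[open] ⇒ blocked
  2. U → E ← J ← F → M — E:collider[blocks]; J:chain[blocks]; F:fork[open] ⇒ blocked
  3. U → E ← F → M — E:collider[blocks]; F:fork[open] ⇒ blocked
Every path is blocked, so U and M are d-separated given {J, L, Y}.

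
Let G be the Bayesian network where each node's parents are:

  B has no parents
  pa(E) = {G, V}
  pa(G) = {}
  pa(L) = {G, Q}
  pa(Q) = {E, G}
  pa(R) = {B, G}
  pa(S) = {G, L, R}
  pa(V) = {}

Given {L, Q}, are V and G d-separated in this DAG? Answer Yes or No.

No

We examine all 5 paths between V and G:
  1. V → E ← G — E:collider[open] ⇒ active
  2. V → E → Q → L → S ← R ← G — E:chain[open]; Q:chain[blocks]; L:chain[blocks]; S:collider[blocks]; R:chain[open] ⇒ blocked
  3. V → E → Q → L → S ← G — E:chain[open]; Q:chain[blocks]; L:chain[blocks]; S:collider[blocks] ⇒ blocked
  4. V → E → Q → L ← G — E:chain[open]; Q:chain[blocks]; L:collider[open] ⇒ blocked
  5. V → E → Q ← G — E:chain[open]; Q:collider[open] ⇒ active
Since the path V → E ← G is active, V and G are not d-separated given {L, Q}.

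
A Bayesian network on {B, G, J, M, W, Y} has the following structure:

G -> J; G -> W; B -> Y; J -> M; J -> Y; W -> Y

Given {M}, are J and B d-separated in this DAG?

We examine all 2 paths between J and B:
Path 1: J → Y ← B
  Y is a collider here and neither Y nor any of its descendants is conditioned on, so the collider stays closed — the path is blocked at Y.
Path 2: J ← G → W → Y ← B
  Y is a collider here and neither Y nor any of its descendants is conditioned on, so the collider stays closed — the path is blocked at Y.
All paths are blocked; J ⊥ B | {M} holds.

Yes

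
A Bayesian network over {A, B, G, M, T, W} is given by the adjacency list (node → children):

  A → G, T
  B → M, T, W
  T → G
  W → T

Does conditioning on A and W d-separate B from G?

4 paths connect B and G; each must be blocked for d-separation to hold:
Path 1: B → T → G
  T is a chain and T is not conditioned on — no node blocks this path, so it is active.
Path 2: B → T ← A → G
  T is a collider here and neither T nor any of its descendants is conditioned on, so the collider stays closed — the path is blocked at T.
Path 3: B → W → T → G
  W is a chain here and W is conditioned on, so the path is blocked at W.
Path 4: B → W → T ← A → G
  W is a chain here and W is conditioned on, so the path is blocked at W.
At least one path is unblocked, so d-separation fails.

No — B and G are not d-separated given {A, W}.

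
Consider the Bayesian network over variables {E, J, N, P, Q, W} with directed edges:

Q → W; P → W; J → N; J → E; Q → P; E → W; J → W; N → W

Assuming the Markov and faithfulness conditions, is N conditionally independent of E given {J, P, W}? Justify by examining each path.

No — N and E are not d-separated given {J, P, W}.

We examine all 4 paths between N and E:
Path 1: N → W ← J → E
  J is a fork here and J is conditioned on, so the path is blocked at J.
Path 2: N → W ← E
  W is a collider and W is conditioned on, which opens it — no node blocks this path, so it is active.
Path 3: N ← J → W ← E
  J is a fork here and J is conditioned on, so the path is blocked at J.
Path 4: N ← J → E
  J is a fork here and J is conditioned on, so the path is blocked at J.
Since the path N → W ← E is active, N and E are not d-separated given {J, P, W}.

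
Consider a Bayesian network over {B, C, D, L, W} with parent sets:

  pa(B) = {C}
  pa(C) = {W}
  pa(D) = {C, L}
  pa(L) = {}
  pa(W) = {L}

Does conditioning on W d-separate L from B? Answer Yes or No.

Yes

2 paths connect L and B; each must be blocked for d-separation to hold:
Path 1: L → W → C → B
  W is a chain here and W is conditioned on, so the path is blocked at W.
Path 2: L → D ← C → B
  D is a collider here and neither D nor any of its descendants is conditioned on, so the collider stays closed — the path is blocked at D.
Every path is blocked, so L and B are d-separated given {W}.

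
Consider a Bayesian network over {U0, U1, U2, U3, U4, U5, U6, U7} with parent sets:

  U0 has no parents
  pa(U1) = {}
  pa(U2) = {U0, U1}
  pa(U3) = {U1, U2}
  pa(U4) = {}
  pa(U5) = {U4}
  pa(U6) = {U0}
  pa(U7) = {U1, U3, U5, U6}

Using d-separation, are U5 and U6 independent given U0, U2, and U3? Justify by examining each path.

Yes

There are 5 undirected paths between U5 and U6; checking each against the conditioning set {U0, U2, U3}:
Path 1: U5 → U7 ← U6
  U7 is a collider here and neither U7 nor any of its descendants is conditioned on, so the collider stays closed — the path is blocked at U7.
Path 2: U5 → U7 ← U3 ← U2 ← U0 → U6
  U7 is a collider here and neither U7 nor any of its descendants is conditioned on, so the collider stays closed — the path is blocked at U7.
Path 3: U5 → U7 ← U3 ← U1 → U2 ← U0 → U6
  U7 is a collider here and neither U7 nor any of its descendants is conditioned on, so the collider stays closed — the path is blocked at U7.
Path 4: U5 → U7 ← U1 → U2 ← U0 → U6
  U7 is a collider here and neither U7 nor any of its descendants is conditioned on, so the collider stays closed — the path is blocked at U7.
Path 5: U5 → U7 ← U1 → U3 ← U2 ← U0 → U6
  U7 is a collider here and neither U7 nor any of its descendants is conditioned on, so the collider stays closed — the path is blocked at U7.
Since every path is blocked, d-separation holds.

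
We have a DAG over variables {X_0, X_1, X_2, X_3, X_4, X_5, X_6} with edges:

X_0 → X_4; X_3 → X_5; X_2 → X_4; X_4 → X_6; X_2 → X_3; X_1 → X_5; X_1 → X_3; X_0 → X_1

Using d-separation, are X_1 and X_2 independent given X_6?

No

Enumerating the 3 paths from X_1 to X_2 and testing each for blocking by {X_6}:
  1. X_1 ← X_0 → X_4 ← X_2 — X_0:fork[open]; X_4:collider[open] ⇒ active
  2. X_1 → X_3 ← X_2 — X_3:collider[blocks] ⇒ blocked
  3. X_1 → X_5 ← X_3 ← X_2 — X_5:collider[blocks]; X_3:chain[open] ⇒ blocked
At least one path is unblocked, so d-separation fails.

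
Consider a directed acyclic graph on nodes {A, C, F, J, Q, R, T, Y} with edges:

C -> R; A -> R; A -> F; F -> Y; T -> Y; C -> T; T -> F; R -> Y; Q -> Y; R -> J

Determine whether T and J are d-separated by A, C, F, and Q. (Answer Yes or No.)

Enumerating the 5 paths from T to J and testing each for blocking by {A, C, F, Q}:
Path 1: T ← C → R → J
  C is a fork here and C is conditioned on, so the path is blocked at C.
Path 2: T → F ← A → R → J
  A is a fork here and A is conditioned on, so the path is blocked at A.
Path 3: T → F → Y ← R → J
  F is a chain here and F is conditioned on, so the path is blocked at F.
Path 4: T → Y ← F ← A → R → J
  Y is a collider here and neither Y nor any of its descendants is conditioned on, so the collider stays closed — the path is blocked at Y.
Path 5: T → Y ← R → J
  Y is a collider here and neither Y nor any of its descendants is conditioned on, so the collider stays closed — the path is blocked at Y.
Since every path is blocked, d-separation holds.

Yes — T and J are d-separated given {A, C, F, Q}.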